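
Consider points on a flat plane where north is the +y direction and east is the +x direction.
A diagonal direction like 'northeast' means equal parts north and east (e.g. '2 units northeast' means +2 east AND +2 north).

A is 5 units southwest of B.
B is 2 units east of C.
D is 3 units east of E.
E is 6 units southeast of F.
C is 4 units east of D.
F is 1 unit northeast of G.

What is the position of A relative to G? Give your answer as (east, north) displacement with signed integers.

Place G at the origin (east=0, north=0).
  F is 1 unit northeast of G: delta (east=+1, north=+1); F at (east=1, north=1).
  E is 6 units southeast of F: delta (east=+6, north=-6); E at (east=7, north=-5).
  D is 3 units east of E: delta (east=+3, north=+0); D at (east=10, north=-5).
  C is 4 units east of D: delta (east=+4, north=+0); C at (east=14, north=-5).
  B is 2 units east of C: delta (east=+2, north=+0); B at (east=16, north=-5).
  A is 5 units southwest of B: delta (east=-5, north=-5); A at (east=11, north=-10).
Therefore A relative to G: (east=11, north=-10).

Answer: A is at (east=11, north=-10) relative to G.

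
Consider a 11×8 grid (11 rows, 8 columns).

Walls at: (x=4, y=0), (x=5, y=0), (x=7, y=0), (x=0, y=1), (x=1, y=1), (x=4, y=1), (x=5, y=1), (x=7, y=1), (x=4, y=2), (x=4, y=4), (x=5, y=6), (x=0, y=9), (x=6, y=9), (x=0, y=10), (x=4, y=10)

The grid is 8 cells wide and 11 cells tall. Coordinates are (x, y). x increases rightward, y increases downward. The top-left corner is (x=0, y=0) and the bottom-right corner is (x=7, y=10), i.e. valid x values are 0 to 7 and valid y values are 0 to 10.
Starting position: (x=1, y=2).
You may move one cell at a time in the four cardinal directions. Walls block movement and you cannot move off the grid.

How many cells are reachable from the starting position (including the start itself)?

BFS flood-fill from (x=1, y=2):
  Distance 0: (x=1, y=2)
  Distance 1: (x=0, y=2), (x=2, y=2), (x=1, y=3)
  Distance 2: (x=2, y=1), (x=3, y=2), (x=0, y=3), (x=2, y=3), (x=1, y=4)
  Distance 3: (x=2, y=0), (x=3, y=1), (x=3, y=3), (x=0, y=4), (x=2, y=4), (x=1, y=5)
  Distance 4: (x=1, y=0), (x=3, y=0), (x=4, y=3), (x=3, y=4), (x=0, y=5), (x=2, y=5), (x=1, y=6)
  Distance 5: (x=0, y=0), (x=5, y=3), (x=3, y=5), (x=0, y=6), (x=2, y=6), (x=1, y=7)
  Distance 6: (x=5, y=2), (x=6, y=3), (x=5, y=4), (x=4, y=5), (x=3, y=6), (x=0, y=7), (x=2, y=7), (x=1, y=8)
  Distance 7: (x=6, y=2), (x=7, y=3), (x=6, y=4), (x=5, y=5), (x=4, y=6), (x=3, y=7), (x=0, y=8), (x=2, y=8), (x=1, y=9)
  Distance 8: (x=6, y=1), (x=7, y=2), (x=7, y=4), (x=6, y=5), (x=4, y=7), (x=3, y=8), (x=2, y=9), (x=1, y=10)
  Distance 9: (x=6, y=0), (x=7, y=5), (x=6, y=6), (x=5, y=7), (x=4, y=8), (x=3, y=9), (x=2, y=10)
  Distance 10: (x=7, y=6), (x=6, y=7), (x=5, y=8), (x=4, y=9), (x=3, y=10)
  Distance 11: (x=7, y=7), (x=6, y=8), (x=5, y=9)
  Distance 12: (x=7, y=8), (x=5, y=10)
  Distance 13: (x=7, y=9), (x=6, y=10)
  Distance 14: (x=7, y=10)
Total reachable: 73 (grid has 73 open cells total)

Answer: Reachable cells: 73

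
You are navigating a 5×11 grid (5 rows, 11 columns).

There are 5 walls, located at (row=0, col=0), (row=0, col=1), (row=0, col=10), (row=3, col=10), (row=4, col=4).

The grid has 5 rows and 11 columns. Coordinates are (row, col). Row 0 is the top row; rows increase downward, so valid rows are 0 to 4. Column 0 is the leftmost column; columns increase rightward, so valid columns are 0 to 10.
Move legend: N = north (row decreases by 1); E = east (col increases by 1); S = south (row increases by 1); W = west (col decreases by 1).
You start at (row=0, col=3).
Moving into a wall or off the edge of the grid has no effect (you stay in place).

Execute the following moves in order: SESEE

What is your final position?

Answer: Final position: (row=2, col=6)

Derivation:
Start: (row=0, col=3)
  S (south): (row=0, col=3) -> (row=1, col=3)
  E (east): (row=1, col=3) -> (row=1, col=4)
  S (south): (row=1, col=4) -> (row=2, col=4)
  E (east): (row=2, col=4) -> (row=2, col=5)
  E (east): (row=2, col=5) -> (row=2, col=6)
Final: (row=2, col=6)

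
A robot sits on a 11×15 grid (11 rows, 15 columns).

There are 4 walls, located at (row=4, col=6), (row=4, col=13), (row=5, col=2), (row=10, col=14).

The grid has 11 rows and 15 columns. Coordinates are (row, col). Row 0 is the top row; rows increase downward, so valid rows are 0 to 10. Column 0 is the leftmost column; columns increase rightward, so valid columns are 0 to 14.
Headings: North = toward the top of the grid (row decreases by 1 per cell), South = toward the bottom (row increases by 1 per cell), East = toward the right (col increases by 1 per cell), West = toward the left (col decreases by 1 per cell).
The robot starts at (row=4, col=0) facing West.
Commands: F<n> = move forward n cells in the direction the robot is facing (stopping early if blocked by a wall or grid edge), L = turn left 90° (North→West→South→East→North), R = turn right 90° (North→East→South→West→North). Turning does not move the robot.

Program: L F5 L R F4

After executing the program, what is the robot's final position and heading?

Answer: Final position: (row=10, col=0), facing South

Derivation:
Start: (row=4, col=0), facing West
  L: turn left, now facing South
  F5: move forward 5, now at (row=9, col=0)
  L: turn left, now facing East
  R: turn right, now facing South
  F4: move forward 1/4 (blocked), now at (row=10, col=0)
Final: (row=10, col=0), facing South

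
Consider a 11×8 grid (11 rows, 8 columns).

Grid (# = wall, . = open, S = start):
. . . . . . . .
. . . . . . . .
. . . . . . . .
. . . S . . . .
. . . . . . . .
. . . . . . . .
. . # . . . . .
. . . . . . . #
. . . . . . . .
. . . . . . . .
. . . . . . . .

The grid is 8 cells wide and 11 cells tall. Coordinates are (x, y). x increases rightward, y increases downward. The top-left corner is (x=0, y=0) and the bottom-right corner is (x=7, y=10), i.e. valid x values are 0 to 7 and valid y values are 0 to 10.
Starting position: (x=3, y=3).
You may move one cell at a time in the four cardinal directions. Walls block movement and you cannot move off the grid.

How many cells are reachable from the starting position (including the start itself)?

BFS flood-fill from (x=3, y=3):
  Distance 0: (x=3, y=3)
  Distance 1: (x=3, y=2), (x=2, y=3), (x=4, y=3), (x=3, y=4)
  Distance 2: (x=3, y=1), (x=2, y=2), (x=4, y=2), (x=1, y=3), (x=5, y=3), (x=2, y=4), (x=4, y=4), (x=3, y=5)
  Distance 3: (x=3, y=0), (x=2, y=1), (x=4, y=1), (x=1, y=2), (x=5, y=2), (x=0, y=3), (x=6, y=3), (x=1, y=4), (x=5, y=4), (x=2, y=5), (x=4, y=5), (x=3, y=6)
  Distance 4: (x=2, y=0), (x=4, y=0), (x=1, y=1), (x=5, y=1), (x=0, y=2), (x=6, y=2), (x=7, y=3), (x=0, y=4), (x=6, y=4), (x=1, y=5), (x=5, y=5), (x=4, y=6), (x=3, y=7)
  Distance 5: (x=1, y=0), (x=5, y=0), (x=0, y=1), (x=6, y=1), (x=7, y=2), (x=7, y=4), (x=0, y=5), (x=6, y=5), (x=1, y=6), (x=5, y=6), (x=2, y=7), (x=4, y=7), (x=3, y=8)
  Distance 6: (x=0, y=0), (x=6, y=0), (x=7, y=1), (x=7, y=5), (x=0, y=6), (x=6, y=6), (x=1, y=7), (x=5, y=7), (x=2, y=8), (x=4, y=8), (x=3, y=9)
  Distance 7: (x=7, y=0), (x=7, y=6), (x=0, y=7), (x=6, y=7), (x=1, y=8), (x=5, y=8), (x=2, y=9), (x=4, y=9), (x=3, y=10)
  Distance 8: (x=0, y=8), (x=6, y=8), (x=1, y=9), (x=5, y=9), (x=2, y=10), (x=4, y=10)
  Distance 9: (x=7, y=8), (x=0, y=9), (x=6, y=9), (x=1, y=10), (x=5, y=10)
  Distance 10: (x=7, y=9), (x=0, y=10), (x=6, y=10)
  Distance 11: (x=7, y=10)
Total reachable: 86 (grid has 86 open cells total)

Answer: Reachable cells: 86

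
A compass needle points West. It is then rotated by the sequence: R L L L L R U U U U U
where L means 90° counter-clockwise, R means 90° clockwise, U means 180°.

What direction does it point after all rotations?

Start: West
  R (right (90° clockwise)) -> North
  L (left (90° counter-clockwise)) -> West
  L (left (90° counter-clockwise)) -> South
  L (left (90° counter-clockwise)) -> East
  L (left (90° counter-clockwise)) -> North
  R (right (90° clockwise)) -> East
  U (U-turn (180°)) -> West
  U (U-turn (180°)) -> East
  U (U-turn (180°)) -> West
  U (U-turn (180°)) -> East
  U (U-turn (180°)) -> West
Final: West

Answer: Final heading: West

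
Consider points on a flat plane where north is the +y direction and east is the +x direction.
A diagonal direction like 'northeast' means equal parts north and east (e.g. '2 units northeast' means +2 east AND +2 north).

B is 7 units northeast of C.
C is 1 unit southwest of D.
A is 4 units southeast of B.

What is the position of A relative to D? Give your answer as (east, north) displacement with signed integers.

Answer: A is at (east=10, north=2) relative to D.

Derivation:
Place D at the origin (east=0, north=0).
  C is 1 unit southwest of D: delta (east=-1, north=-1); C at (east=-1, north=-1).
  B is 7 units northeast of C: delta (east=+7, north=+7); B at (east=6, north=6).
  A is 4 units southeast of B: delta (east=+4, north=-4); A at (east=10, north=2).
Therefore A relative to D: (east=10, north=2).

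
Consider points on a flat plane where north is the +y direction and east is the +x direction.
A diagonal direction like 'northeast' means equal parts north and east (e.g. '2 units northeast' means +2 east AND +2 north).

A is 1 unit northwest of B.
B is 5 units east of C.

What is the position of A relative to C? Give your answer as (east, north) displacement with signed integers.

Place C at the origin (east=0, north=0).
  B is 5 units east of C: delta (east=+5, north=+0); B at (east=5, north=0).
  A is 1 unit northwest of B: delta (east=-1, north=+1); A at (east=4, north=1).
Therefore A relative to C: (east=4, north=1).

Answer: A is at (east=4, north=1) relative to C.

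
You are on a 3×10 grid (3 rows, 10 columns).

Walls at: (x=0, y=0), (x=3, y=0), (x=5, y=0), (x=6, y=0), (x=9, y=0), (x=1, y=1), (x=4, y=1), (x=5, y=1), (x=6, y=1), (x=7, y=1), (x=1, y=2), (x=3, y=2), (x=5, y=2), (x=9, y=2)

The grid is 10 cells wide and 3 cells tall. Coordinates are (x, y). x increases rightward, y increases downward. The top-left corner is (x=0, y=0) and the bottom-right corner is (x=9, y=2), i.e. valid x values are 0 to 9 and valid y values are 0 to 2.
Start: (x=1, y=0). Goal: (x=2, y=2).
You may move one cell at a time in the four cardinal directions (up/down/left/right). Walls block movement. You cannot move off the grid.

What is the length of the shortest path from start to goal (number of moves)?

Answer: Shortest path length: 3

Derivation:
BFS from (x=1, y=0) until reaching (x=2, y=2):
  Distance 0: (x=1, y=0)
  Distance 1: (x=2, y=0)
  Distance 2: (x=2, y=1)
  Distance 3: (x=3, y=1), (x=2, y=2)  <- goal reached here
One shortest path (3 moves): (x=1, y=0) -> (x=2, y=0) -> (x=2, y=1) -> (x=2, y=2)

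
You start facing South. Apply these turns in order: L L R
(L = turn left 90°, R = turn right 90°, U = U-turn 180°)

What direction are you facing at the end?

Answer: Final heading: East

Derivation:
Start: South
  L (left (90° counter-clockwise)) -> East
  L (left (90° counter-clockwise)) -> North
  R (right (90° clockwise)) -> East
Final: East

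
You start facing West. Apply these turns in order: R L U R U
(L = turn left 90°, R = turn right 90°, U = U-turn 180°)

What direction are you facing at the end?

Answer: Final heading: North

Derivation:
Start: West
  R (right (90° clockwise)) -> North
  L (left (90° counter-clockwise)) -> West
  U (U-turn (180°)) -> East
  R (right (90° clockwise)) -> South
  U (U-turn (180°)) -> North
Final: North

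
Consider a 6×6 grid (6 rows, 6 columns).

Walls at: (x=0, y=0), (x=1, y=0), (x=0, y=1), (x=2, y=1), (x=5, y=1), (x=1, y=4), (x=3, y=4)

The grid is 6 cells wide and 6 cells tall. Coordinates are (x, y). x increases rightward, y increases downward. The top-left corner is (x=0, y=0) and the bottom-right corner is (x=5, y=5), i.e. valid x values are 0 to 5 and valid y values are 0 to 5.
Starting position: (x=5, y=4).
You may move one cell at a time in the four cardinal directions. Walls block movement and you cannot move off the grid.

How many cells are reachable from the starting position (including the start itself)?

Answer: Reachable cells: 29

Derivation:
BFS flood-fill from (x=5, y=4):
  Distance 0: (x=5, y=4)
  Distance 1: (x=5, y=3), (x=4, y=4), (x=5, y=5)
  Distance 2: (x=5, y=2), (x=4, y=3), (x=4, y=5)
  Distance 3: (x=4, y=2), (x=3, y=3), (x=3, y=5)
  Distance 4: (x=4, y=1), (x=3, y=2), (x=2, y=3), (x=2, y=5)
  Distance 5: (x=4, y=0), (x=3, y=1), (x=2, y=2), (x=1, y=3), (x=2, y=4), (x=1, y=5)
  Distance 6: (x=3, y=0), (x=5, y=0), (x=1, y=2), (x=0, y=3), (x=0, y=5)
  Distance 7: (x=2, y=0), (x=1, y=1), (x=0, y=2), (x=0, y=4)
Total reachable: 29 (grid has 29 open cells total)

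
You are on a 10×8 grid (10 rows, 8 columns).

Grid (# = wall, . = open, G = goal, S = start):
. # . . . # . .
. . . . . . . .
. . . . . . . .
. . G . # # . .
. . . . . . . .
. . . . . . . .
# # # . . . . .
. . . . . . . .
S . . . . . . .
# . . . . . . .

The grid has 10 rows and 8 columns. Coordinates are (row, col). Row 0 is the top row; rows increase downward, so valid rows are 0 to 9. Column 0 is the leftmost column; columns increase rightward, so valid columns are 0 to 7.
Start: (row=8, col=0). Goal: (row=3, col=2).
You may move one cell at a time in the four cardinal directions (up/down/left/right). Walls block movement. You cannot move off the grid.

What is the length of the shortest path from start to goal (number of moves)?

Answer: Shortest path length: 9

Derivation:
BFS from (row=8, col=0) until reaching (row=3, col=2):
  Distance 0: (row=8, col=0)
  Distance 1: (row=7, col=0), (row=8, col=1)
  Distance 2: (row=7, col=1), (row=8, col=2), (row=9, col=1)
  Distance 3: (row=7, col=2), (row=8, col=3), (row=9, col=2)
  Distance 4: (row=7, col=3), (row=8, col=4), (row=9, col=3)
  Distance 5: (row=6, col=3), (row=7, col=4), (row=8, col=5), (row=9, col=4)
  Distance 6: (row=5, col=3), (row=6, col=4), (row=7, col=5), (row=8, col=6), (row=9, col=5)
  Distance 7: (row=4, col=3), (row=5, col=2), (row=5, col=4), (row=6, col=5), (row=7, col=6), (row=8, col=7), (row=9, col=6)
  Distance 8: (row=3, col=3), (row=4, col=2), (row=4, col=4), (row=5, col=1), (row=5, col=5), (row=6, col=6), (row=7, col=7), (row=9, col=7)
  Distance 9: (row=2, col=3), (row=3, col=2), (row=4, col=1), (row=4, col=5), (row=5, col=0), (row=5, col=6), (row=6, col=7)  <- goal reached here
One shortest path (9 moves): (row=8, col=0) -> (row=8, col=1) -> (row=8, col=2) -> (row=8, col=3) -> (row=7, col=3) -> (row=6, col=3) -> (row=5, col=3) -> (row=5, col=2) -> (row=4, col=2) -> (row=3, col=2)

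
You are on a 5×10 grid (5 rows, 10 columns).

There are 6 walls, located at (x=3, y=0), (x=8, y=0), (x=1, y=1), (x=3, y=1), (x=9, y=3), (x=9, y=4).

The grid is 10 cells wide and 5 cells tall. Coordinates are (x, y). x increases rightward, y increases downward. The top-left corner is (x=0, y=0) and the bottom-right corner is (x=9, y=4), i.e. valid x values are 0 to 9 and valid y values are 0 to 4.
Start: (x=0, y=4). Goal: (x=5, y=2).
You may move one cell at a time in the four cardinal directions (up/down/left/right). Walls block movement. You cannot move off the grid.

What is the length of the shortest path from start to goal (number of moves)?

Answer: Shortest path length: 7

Derivation:
BFS from (x=0, y=4) until reaching (x=5, y=2):
  Distance 0: (x=0, y=4)
  Distance 1: (x=0, y=3), (x=1, y=4)
  Distance 2: (x=0, y=2), (x=1, y=3), (x=2, y=4)
  Distance 3: (x=0, y=1), (x=1, y=2), (x=2, y=3), (x=3, y=4)
  Distance 4: (x=0, y=0), (x=2, y=2), (x=3, y=3), (x=4, y=4)
  Distance 5: (x=1, y=0), (x=2, y=1), (x=3, y=2), (x=4, y=3), (x=5, y=4)
  Distance 6: (x=2, y=0), (x=4, y=2), (x=5, y=3), (x=6, y=4)
  Distance 7: (x=4, y=1), (x=5, y=2), (x=6, y=3), (x=7, y=4)  <- goal reached here
One shortest path (7 moves): (x=0, y=4) -> (x=1, y=4) -> (x=2, y=4) -> (x=3, y=4) -> (x=4, y=4) -> (x=5, y=4) -> (x=5, y=3) -> (x=5, y=2)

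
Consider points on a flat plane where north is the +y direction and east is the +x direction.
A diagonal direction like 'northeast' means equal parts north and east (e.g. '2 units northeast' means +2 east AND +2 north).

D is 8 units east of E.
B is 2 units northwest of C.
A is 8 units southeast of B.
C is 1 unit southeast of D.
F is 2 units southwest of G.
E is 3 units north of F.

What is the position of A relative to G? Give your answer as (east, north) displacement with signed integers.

Place G at the origin (east=0, north=0).
  F is 2 units southwest of G: delta (east=-2, north=-2); F at (east=-2, north=-2).
  E is 3 units north of F: delta (east=+0, north=+3); E at (east=-2, north=1).
  D is 8 units east of E: delta (east=+8, north=+0); D at (east=6, north=1).
  C is 1 unit southeast of D: delta (east=+1, north=-1); C at (east=7, north=0).
  B is 2 units northwest of C: delta (east=-2, north=+2); B at (east=5, north=2).
  A is 8 units southeast of B: delta (east=+8, north=-8); A at (east=13, north=-6).
Therefore A relative to G: (east=13, north=-6).

Answer: A is at (east=13, north=-6) relative to G.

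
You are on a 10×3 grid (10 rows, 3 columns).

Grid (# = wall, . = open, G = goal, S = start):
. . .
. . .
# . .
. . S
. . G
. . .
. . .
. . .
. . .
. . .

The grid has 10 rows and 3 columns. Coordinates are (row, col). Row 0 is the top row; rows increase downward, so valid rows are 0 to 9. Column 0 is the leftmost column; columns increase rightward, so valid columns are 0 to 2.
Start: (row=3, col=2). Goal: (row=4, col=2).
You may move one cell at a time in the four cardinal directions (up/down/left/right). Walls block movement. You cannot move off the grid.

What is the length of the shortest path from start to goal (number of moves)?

Answer: Shortest path length: 1

Derivation:
BFS from (row=3, col=2) until reaching (row=4, col=2):
  Distance 0: (row=3, col=2)
  Distance 1: (row=2, col=2), (row=3, col=1), (row=4, col=2)  <- goal reached here
One shortest path (1 moves): (row=3, col=2) -> (row=4, col=2)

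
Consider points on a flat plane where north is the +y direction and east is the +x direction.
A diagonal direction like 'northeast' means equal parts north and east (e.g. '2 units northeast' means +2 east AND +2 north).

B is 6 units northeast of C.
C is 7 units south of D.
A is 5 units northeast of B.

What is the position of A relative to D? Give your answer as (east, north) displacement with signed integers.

Answer: A is at (east=11, north=4) relative to D.

Derivation:
Place D at the origin (east=0, north=0).
  C is 7 units south of D: delta (east=+0, north=-7); C at (east=0, north=-7).
  B is 6 units northeast of C: delta (east=+6, north=+6); B at (east=6, north=-1).
  A is 5 units northeast of B: delta (east=+5, north=+5); A at (east=11, north=4).
Therefore A relative to D: (east=11, north=4).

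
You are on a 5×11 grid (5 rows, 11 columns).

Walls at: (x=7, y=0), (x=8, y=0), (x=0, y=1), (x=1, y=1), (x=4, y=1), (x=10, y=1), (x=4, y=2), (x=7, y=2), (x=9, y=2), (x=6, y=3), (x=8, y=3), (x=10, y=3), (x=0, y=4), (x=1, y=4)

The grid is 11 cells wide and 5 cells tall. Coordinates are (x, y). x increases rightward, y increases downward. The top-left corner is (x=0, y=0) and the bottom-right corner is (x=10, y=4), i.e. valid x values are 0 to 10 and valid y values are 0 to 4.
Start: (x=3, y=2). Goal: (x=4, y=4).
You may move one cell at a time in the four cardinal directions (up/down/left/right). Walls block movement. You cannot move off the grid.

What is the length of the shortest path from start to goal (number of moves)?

BFS from (x=3, y=2) until reaching (x=4, y=4):
  Distance 0: (x=3, y=2)
  Distance 1: (x=3, y=1), (x=2, y=2), (x=3, y=3)
  Distance 2: (x=3, y=0), (x=2, y=1), (x=1, y=2), (x=2, y=3), (x=4, y=3), (x=3, y=4)
  Distance 3: (x=2, y=0), (x=4, y=0), (x=0, y=2), (x=1, y=3), (x=5, y=3), (x=2, y=4), (x=4, y=4)  <- goal reached here
One shortest path (3 moves): (x=3, y=2) -> (x=3, y=3) -> (x=4, y=3) -> (x=4, y=4)

Answer: Shortest path length: 3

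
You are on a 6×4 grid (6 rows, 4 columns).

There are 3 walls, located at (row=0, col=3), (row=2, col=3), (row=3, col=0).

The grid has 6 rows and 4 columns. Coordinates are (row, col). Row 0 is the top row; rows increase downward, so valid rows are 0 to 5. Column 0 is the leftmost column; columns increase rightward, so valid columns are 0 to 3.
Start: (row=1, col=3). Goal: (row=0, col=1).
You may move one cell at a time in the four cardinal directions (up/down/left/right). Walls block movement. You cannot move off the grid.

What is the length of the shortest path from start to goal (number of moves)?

Answer: Shortest path length: 3

Derivation:
BFS from (row=1, col=3) until reaching (row=0, col=1):
  Distance 0: (row=1, col=3)
  Distance 1: (row=1, col=2)
  Distance 2: (row=0, col=2), (row=1, col=1), (row=2, col=2)
  Distance 3: (row=0, col=1), (row=1, col=0), (row=2, col=1), (row=3, col=2)  <- goal reached here
One shortest path (3 moves): (row=1, col=3) -> (row=1, col=2) -> (row=1, col=1) -> (row=0, col=1)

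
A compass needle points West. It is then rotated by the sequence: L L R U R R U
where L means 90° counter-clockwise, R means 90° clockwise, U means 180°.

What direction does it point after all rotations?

Answer: Final heading: North

Derivation:
Start: West
  L (left (90° counter-clockwise)) -> South
  L (left (90° counter-clockwise)) -> East
  R (right (90° clockwise)) -> South
  U (U-turn (180°)) -> North
  R (right (90° clockwise)) -> East
  R (right (90° clockwise)) -> South
  U (U-turn (180°)) -> North
Final: North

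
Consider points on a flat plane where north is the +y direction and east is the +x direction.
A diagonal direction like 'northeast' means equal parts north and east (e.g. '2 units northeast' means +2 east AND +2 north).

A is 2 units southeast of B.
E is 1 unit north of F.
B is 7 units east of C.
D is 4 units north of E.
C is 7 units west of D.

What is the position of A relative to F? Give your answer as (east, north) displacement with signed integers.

Place F at the origin (east=0, north=0).
  E is 1 unit north of F: delta (east=+0, north=+1); E at (east=0, north=1).
  D is 4 units north of E: delta (east=+0, north=+4); D at (east=0, north=5).
  C is 7 units west of D: delta (east=-7, north=+0); C at (east=-7, north=5).
  B is 7 units east of C: delta (east=+7, north=+0); B at (east=0, north=5).
  A is 2 units southeast of B: delta (east=+2, north=-2); A at (east=2, north=3).
Therefore A relative to F: (east=2, north=3).

Answer: A is at (east=2, north=3) relative to F.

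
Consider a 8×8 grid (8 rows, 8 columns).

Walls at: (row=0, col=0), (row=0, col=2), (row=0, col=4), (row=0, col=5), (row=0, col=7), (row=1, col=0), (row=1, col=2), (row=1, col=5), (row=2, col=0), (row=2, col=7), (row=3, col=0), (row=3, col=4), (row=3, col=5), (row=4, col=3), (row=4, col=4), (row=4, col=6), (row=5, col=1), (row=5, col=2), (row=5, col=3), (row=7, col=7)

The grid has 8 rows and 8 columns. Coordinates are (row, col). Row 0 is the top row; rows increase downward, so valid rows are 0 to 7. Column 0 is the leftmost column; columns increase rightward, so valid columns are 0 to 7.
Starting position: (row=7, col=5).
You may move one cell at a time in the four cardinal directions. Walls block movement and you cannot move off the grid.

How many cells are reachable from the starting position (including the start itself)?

BFS flood-fill from (row=7, col=5):
  Distance 0: (row=7, col=5)
  Distance 1: (row=6, col=5), (row=7, col=4), (row=7, col=6)
  Distance 2: (row=5, col=5), (row=6, col=4), (row=6, col=6), (row=7, col=3)
  Distance 3: (row=4, col=5), (row=5, col=4), (row=5, col=6), (row=6, col=3), (row=6, col=7), (row=7, col=2)
  Distance 4: (row=5, col=7), (row=6, col=2), (row=7, col=1)
  Distance 5: (row=4, col=7), (row=6, col=1), (row=7, col=0)
  Distance 6: (row=3, col=7), (row=6, col=0)
  Distance 7: (row=3, col=6), (row=5, col=0)
  Distance 8: (row=2, col=6), (row=4, col=0)
  Distance 9: (row=1, col=6), (row=2, col=5), (row=4, col=1)
  Distance 10: (row=0, col=6), (row=1, col=7), (row=2, col=4), (row=3, col=1), (row=4, col=2)
  Distance 11: (row=1, col=4), (row=2, col=1), (row=2, col=3), (row=3, col=2)
  Distance 12: (row=1, col=1), (row=1, col=3), (row=2, col=2), (row=3, col=3)
  Distance 13: (row=0, col=1), (row=0, col=3)
Total reachable: 44 (grid has 44 open cells total)

Answer: Reachable cells: 44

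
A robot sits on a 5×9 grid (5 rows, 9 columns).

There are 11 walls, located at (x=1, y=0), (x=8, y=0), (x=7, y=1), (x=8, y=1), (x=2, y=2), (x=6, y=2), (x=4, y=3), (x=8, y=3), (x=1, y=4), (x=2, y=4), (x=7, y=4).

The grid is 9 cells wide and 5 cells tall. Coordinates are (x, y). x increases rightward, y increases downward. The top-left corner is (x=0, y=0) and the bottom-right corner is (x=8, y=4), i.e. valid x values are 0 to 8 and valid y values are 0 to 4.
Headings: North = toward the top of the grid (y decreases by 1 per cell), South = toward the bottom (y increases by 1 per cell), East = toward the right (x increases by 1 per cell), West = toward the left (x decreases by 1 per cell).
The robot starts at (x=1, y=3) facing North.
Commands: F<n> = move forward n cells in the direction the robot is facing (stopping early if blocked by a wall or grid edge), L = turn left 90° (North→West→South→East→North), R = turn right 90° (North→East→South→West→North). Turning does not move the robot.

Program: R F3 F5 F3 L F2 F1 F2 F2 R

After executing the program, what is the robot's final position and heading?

Answer: Final position: (x=3, y=0), facing East

Derivation:
Start: (x=1, y=3), facing North
  R: turn right, now facing East
  F3: move forward 2/3 (blocked), now at (x=3, y=3)
  F5: move forward 0/5 (blocked), now at (x=3, y=3)
  F3: move forward 0/3 (blocked), now at (x=3, y=3)
  L: turn left, now facing North
  F2: move forward 2, now at (x=3, y=1)
  F1: move forward 1, now at (x=3, y=0)
  F2: move forward 0/2 (blocked), now at (x=3, y=0)
  F2: move forward 0/2 (blocked), now at (x=3, y=0)
  R: turn right, now facing East
Final: (x=3, y=0), facing East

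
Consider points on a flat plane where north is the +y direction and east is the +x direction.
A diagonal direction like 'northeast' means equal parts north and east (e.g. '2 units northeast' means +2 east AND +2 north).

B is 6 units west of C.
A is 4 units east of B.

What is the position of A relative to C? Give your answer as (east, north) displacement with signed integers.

Answer: A is at (east=-2, north=0) relative to C.

Derivation:
Place C at the origin (east=0, north=0).
  B is 6 units west of C: delta (east=-6, north=+0); B at (east=-6, north=0).
  A is 4 units east of B: delta (east=+4, north=+0); A at (east=-2, north=0).
Therefore A relative to C: (east=-2, north=0).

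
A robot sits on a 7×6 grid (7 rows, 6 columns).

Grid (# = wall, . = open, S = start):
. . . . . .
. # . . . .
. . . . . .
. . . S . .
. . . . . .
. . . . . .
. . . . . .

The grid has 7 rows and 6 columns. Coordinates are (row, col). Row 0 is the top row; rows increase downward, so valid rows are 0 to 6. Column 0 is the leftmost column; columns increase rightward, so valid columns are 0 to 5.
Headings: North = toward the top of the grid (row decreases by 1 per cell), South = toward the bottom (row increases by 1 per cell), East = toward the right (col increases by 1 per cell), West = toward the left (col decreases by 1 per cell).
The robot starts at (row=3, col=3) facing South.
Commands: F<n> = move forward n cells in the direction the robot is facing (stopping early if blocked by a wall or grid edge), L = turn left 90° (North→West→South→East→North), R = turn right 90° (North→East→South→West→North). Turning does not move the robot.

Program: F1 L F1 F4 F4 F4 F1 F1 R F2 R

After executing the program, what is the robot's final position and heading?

Start: (row=3, col=3), facing South
  F1: move forward 1, now at (row=4, col=3)
  L: turn left, now facing East
  F1: move forward 1, now at (row=4, col=4)
  F4: move forward 1/4 (blocked), now at (row=4, col=5)
  F4: move forward 0/4 (blocked), now at (row=4, col=5)
  F4: move forward 0/4 (blocked), now at (row=4, col=5)
  F1: move forward 0/1 (blocked), now at (row=4, col=5)
  F1: move forward 0/1 (blocked), now at (row=4, col=5)
  R: turn right, now facing South
  F2: move forward 2, now at (row=6, col=5)
  R: turn right, now facing West
Final: (row=6, col=5), facing West

Answer: Final position: (row=6, col=5), facing West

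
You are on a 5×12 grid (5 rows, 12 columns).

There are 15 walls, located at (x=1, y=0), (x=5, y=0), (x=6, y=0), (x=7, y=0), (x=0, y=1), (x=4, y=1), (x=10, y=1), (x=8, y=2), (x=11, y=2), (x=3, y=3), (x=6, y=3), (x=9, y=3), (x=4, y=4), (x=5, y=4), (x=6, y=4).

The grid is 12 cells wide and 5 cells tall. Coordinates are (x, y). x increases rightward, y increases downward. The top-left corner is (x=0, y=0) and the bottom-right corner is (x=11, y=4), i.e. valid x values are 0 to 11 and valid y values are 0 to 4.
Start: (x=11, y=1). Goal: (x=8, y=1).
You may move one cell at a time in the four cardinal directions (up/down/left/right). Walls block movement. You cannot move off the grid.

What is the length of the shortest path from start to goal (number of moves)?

Answer: Shortest path length: 5

Derivation:
BFS from (x=11, y=1) until reaching (x=8, y=1):
  Distance 0: (x=11, y=1)
  Distance 1: (x=11, y=0)
  Distance 2: (x=10, y=0)
  Distance 3: (x=9, y=0)
  Distance 4: (x=8, y=0), (x=9, y=1)
  Distance 5: (x=8, y=1), (x=9, y=2)  <- goal reached here
One shortest path (5 moves): (x=11, y=1) -> (x=11, y=0) -> (x=10, y=0) -> (x=9, y=0) -> (x=8, y=0) -> (x=8, y=1)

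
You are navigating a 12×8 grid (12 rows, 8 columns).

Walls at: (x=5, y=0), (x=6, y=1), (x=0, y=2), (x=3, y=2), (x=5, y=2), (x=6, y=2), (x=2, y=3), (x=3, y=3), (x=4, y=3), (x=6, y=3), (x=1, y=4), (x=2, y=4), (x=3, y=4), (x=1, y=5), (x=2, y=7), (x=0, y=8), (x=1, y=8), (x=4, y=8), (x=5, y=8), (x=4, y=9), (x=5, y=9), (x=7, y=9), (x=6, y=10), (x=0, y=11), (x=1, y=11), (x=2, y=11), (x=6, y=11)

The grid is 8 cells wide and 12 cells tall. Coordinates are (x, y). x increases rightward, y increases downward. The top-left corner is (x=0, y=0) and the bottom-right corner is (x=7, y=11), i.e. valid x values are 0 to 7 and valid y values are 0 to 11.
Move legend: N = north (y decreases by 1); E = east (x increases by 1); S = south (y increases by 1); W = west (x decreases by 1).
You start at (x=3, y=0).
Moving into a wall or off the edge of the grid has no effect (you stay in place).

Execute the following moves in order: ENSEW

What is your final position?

Start: (x=3, y=0)
  E (east): (x=3, y=0) -> (x=4, y=0)
  N (north): blocked, stay at (x=4, y=0)
  S (south): (x=4, y=0) -> (x=4, y=1)
  E (east): (x=4, y=1) -> (x=5, y=1)
  W (west): (x=5, y=1) -> (x=4, y=1)
Final: (x=4, y=1)

Answer: Final position: (x=4, y=1)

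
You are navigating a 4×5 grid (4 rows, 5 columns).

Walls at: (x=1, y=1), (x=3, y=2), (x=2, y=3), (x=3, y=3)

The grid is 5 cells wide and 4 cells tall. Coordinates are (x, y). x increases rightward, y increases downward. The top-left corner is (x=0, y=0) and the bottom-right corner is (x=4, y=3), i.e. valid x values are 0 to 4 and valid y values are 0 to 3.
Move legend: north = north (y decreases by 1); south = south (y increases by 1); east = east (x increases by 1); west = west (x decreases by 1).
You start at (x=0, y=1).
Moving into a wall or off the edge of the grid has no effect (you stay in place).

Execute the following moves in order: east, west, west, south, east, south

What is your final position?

Answer: Final position: (x=1, y=3)

Derivation:
Start: (x=0, y=1)
  east (east): blocked, stay at (x=0, y=1)
  west (west): blocked, stay at (x=0, y=1)
  west (west): blocked, stay at (x=0, y=1)
  south (south): (x=0, y=1) -> (x=0, y=2)
  east (east): (x=0, y=2) -> (x=1, y=2)
  south (south): (x=1, y=2) -> (x=1, y=3)
Final: (x=1, y=3)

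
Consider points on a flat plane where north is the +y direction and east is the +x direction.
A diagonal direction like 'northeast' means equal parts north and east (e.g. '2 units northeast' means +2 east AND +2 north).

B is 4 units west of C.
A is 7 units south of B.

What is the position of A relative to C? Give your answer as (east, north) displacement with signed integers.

Answer: A is at (east=-4, north=-7) relative to C.

Derivation:
Place C at the origin (east=0, north=0).
  B is 4 units west of C: delta (east=-4, north=+0); B at (east=-4, north=0).
  A is 7 units south of B: delta (east=+0, north=-7); A at (east=-4, north=-7).
Therefore A relative to C: (east=-4, north=-7).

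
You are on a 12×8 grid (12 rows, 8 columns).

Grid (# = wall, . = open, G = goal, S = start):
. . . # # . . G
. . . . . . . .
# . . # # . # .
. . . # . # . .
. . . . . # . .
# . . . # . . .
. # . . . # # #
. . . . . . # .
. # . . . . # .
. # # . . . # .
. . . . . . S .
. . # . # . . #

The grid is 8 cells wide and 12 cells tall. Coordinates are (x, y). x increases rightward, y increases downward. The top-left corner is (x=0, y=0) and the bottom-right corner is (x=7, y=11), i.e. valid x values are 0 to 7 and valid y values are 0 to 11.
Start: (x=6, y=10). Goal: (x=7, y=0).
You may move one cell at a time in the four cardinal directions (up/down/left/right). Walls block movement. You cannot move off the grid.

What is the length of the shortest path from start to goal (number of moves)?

BFS from (x=6, y=10) until reaching (x=7, y=0):
  Distance 0: (x=6, y=10)
  Distance 1: (x=5, y=10), (x=7, y=10), (x=6, y=11)
  Distance 2: (x=5, y=9), (x=7, y=9), (x=4, y=10), (x=5, y=11)
  Distance 3: (x=5, y=8), (x=7, y=8), (x=4, y=9), (x=3, y=10)
  Distance 4: (x=5, y=7), (x=7, y=7), (x=4, y=8), (x=3, y=9), (x=2, y=10), (x=3, y=11)
  Distance 5: (x=4, y=7), (x=3, y=8), (x=1, y=10)
  Distance 6: (x=4, y=6), (x=3, y=7), (x=2, y=8), (x=0, y=10), (x=1, y=11)
  Distance 7: (x=3, y=6), (x=2, y=7), (x=0, y=9), (x=0, y=11)
  Distance 8: (x=3, y=5), (x=2, y=6), (x=1, y=7), (x=0, y=8)
  Distance 9: (x=3, y=4), (x=2, y=5), (x=0, y=7)
  Distance 10: (x=2, y=4), (x=4, y=4), (x=1, y=5), (x=0, y=6)
  Distance 11: (x=2, y=3), (x=4, y=3), (x=1, y=4)
  Distance 12: (x=2, y=2), (x=1, y=3), (x=0, y=4)
  Distance 13: (x=2, y=1), (x=1, y=2), (x=0, y=3)
  Distance 14: (x=2, y=0), (x=1, y=1), (x=3, y=1)
  Distance 15: (x=1, y=0), (x=0, y=1), (x=4, y=1)
  Distance 16: (x=0, y=0), (x=5, y=1)
  Distance 17: (x=5, y=0), (x=6, y=1), (x=5, y=2)
  Distance 18: (x=6, y=0), (x=7, y=1)
  Distance 19: (x=7, y=0), (x=7, y=2)  <- goal reached here
One shortest path (19 moves): (x=6, y=10) -> (x=5, y=10) -> (x=4, y=10) -> (x=3, y=10) -> (x=3, y=9) -> (x=3, y=8) -> (x=2, y=8) -> (x=2, y=7) -> (x=2, y=6) -> (x=2, y=5) -> (x=2, y=4) -> (x=2, y=3) -> (x=2, y=2) -> (x=2, y=1) -> (x=3, y=1) -> (x=4, y=1) -> (x=5, y=1) -> (x=6, y=1) -> (x=7, y=1) -> (x=7, y=0)

Answer: Shortest path length: 19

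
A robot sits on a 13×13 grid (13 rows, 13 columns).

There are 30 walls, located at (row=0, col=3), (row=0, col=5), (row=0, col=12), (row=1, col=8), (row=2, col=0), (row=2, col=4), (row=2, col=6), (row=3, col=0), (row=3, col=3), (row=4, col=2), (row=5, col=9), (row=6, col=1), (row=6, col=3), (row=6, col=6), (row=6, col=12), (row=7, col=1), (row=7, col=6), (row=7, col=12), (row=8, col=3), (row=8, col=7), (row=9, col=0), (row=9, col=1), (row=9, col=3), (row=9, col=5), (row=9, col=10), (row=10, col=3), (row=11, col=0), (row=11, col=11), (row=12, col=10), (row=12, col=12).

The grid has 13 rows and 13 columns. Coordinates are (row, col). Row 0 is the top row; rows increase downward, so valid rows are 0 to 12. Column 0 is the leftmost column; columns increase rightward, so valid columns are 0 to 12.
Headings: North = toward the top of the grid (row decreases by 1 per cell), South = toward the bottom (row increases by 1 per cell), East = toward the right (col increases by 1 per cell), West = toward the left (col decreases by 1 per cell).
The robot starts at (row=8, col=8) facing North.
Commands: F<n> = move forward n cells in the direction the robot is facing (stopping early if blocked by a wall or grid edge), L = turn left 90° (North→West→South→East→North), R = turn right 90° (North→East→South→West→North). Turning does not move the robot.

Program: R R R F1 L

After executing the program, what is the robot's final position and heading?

Start: (row=8, col=8), facing North
  R: turn right, now facing East
  R: turn right, now facing South
  R: turn right, now facing West
  F1: move forward 0/1 (blocked), now at (row=8, col=8)
  L: turn left, now facing South
Final: (row=8, col=8), facing South

Answer: Final position: (row=8, col=8), facing South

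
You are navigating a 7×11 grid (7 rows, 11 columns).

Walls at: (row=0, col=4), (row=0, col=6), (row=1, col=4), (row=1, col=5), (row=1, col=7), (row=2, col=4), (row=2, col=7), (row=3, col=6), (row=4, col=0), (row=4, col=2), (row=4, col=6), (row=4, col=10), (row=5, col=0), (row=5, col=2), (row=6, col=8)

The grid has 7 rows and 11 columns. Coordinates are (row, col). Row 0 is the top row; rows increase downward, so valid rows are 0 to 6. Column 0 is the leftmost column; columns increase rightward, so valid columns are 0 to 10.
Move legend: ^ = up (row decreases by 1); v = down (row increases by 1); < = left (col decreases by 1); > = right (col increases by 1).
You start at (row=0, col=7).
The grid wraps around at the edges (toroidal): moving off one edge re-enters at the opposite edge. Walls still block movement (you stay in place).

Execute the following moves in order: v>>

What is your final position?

Answer: Final position: (row=0, col=9)

Derivation:
Start: (row=0, col=7)
  v (down): blocked, stay at (row=0, col=7)
  > (right): (row=0, col=7) -> (row=0, col=8)
  > (right): (row=0, col=8) -> (row=0, col=9)
Final: (row=0, col=9)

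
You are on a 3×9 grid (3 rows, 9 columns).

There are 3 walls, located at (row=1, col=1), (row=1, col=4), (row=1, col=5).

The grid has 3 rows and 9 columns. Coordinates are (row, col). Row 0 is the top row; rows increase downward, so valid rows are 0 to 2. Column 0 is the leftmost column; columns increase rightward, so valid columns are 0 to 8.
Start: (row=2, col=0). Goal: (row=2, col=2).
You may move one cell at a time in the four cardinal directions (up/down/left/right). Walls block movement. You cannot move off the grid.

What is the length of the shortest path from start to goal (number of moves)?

Answer: Shortest path length: 2

Derivation:
BFS from (row=2, col=0) until reaching (row=2, col=2):
  Distance 0: (row=2, col=0)
  Distance 1: (row=1, col=0), (row=2, col=1)
  Distance 2: (row=0, col=0), (row=2, col=2)  <- goal reached here
One shortest path (2 moves): (row=2, col=0) -> (row=2, col=1) -> (row=2, col=2)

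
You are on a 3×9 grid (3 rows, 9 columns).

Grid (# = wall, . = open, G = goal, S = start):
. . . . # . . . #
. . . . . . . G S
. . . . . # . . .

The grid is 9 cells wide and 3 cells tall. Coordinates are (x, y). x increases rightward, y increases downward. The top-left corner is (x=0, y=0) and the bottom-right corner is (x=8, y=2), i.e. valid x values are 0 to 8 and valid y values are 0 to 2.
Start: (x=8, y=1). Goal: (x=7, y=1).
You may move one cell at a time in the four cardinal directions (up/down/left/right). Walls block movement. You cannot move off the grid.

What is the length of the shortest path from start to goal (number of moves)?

BFS from (x=8, y=1) until reaching (x=7, y=1):
  Distance 0: (x=8, y=1)
  Distance 1: (x=7, y=1), (x=8, y=2)  <- goal reached here
One shortest path (1 moves): (x=8, y=1) -> (x=7, y=1)

Answer: Shortest path length: 1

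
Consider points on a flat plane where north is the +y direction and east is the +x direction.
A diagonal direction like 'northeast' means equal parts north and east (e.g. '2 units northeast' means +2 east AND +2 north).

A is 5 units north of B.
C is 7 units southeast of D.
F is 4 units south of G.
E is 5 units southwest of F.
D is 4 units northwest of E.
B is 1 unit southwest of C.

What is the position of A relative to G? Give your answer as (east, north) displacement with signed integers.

Place G at the origin (east=0, north=0).
  F is 4 units south of G: delta (east=+0, north=-4); F at (east=0, north=-4).
  E is 5 units southwest of F: delta (east=-5, north=-5); E at (east=-5, north=-9).
  D is 4 units northwest of E: delta (east=-4, north=+4); D at (east=-9, north=-5).
  C is 7 units southeast of D: delta (east=+7, north=-7); C at (east=-2, north=-12).
  B is 1 unit southwest of C: delta (east=-1, north=-1); B at (east=-3, north=-13).
  A is 5 units north of B: delta (east=+0, north=+5); A at (east=-3, north=-8).
Therefore A relative to G: (east=-3, north=-8).

Answer: A is at (east=-3, north=-8) relative to G.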